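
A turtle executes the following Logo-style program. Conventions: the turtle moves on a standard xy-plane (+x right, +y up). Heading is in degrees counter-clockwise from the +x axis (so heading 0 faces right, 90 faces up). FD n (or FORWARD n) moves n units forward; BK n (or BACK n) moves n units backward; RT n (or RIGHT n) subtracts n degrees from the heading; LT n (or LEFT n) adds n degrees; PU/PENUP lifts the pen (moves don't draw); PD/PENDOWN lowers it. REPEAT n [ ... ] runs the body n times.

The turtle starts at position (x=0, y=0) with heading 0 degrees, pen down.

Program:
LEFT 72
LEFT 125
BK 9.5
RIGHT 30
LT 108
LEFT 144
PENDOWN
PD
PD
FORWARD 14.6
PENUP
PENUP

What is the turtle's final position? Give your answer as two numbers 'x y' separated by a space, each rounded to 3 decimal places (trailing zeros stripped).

Executing turtle program step by step:
Start: pos=(0,0), heading=0, pen down
LT 72: heading 0 -> 72
LT 125: heading 72 -> 197
BK 9.5: (0,0) -> (9.085,2.778) [heading=197, draw]
RT 30: heading 197 -> 167
LT 108: heading 167 -> 275
LT 144: heading 275 -> 59
PD: pen down
PD: pen down
PD: pen down
FD 14.6: (9.085,2.778) -> (16.604,15.292) [heading=59, draw]
PU: pen up
PU: pen up
Final: pos=(16.604,15.292), heading=59, 2 segment(s) drawn

Answer: 16.604 15.292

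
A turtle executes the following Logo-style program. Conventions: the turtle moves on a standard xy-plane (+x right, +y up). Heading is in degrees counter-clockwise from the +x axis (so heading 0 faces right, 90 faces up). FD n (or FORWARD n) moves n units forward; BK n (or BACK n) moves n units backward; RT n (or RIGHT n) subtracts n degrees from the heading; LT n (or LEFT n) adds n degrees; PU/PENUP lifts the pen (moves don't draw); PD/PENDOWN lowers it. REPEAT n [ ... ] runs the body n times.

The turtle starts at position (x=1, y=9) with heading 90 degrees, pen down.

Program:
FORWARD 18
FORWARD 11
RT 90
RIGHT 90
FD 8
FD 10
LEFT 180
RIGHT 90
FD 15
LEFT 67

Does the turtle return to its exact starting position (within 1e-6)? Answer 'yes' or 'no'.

Executing turtle program step by step:
Start: pos=(1,9), heading=90, pen down
FD 18: (1,9) -> (1,27) [heading=90, draw]
FD 11: (1,27) -> (1,38) [heading=90, draw]
RT 90: heading 90 -> 0
RT 90: heading 0 -> 270
FD 8: (1,38) -> (1,30) [heading=270, draw]
FD 10: (1,30) -> (1,20) [heading=270, draw]
LT 180: heading 270 -> 90
RT 90: heading 90 -> 0
FD 15: (1,20) -> (16,20) [heading=0, draw]
LT 67: heading 0 -> 67
Final: pos=(16,20), heading=67, 5 segment(s) drawn

Start position: (1, 9)
Final position: (16, 20)
Distance = 18.601; >= 1e-6 -> NOT closed

Answer: no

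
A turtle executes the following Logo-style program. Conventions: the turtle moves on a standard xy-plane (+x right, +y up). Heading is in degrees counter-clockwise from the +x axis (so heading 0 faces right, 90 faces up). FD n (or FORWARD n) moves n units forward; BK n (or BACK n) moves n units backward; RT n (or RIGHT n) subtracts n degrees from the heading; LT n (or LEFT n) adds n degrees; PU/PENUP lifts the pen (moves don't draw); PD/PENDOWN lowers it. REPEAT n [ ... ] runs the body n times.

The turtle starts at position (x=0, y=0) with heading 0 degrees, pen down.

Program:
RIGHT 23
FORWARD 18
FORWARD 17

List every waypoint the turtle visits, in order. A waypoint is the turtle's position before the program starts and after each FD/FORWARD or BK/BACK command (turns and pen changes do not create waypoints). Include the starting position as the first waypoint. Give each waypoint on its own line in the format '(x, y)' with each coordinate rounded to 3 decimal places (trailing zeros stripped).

Answer: (0, 0)
(16.569, -7.033)
(32.218, -13.676)

Derivation:
Executing turtle program step by step:
Start: pos=(0,0), heading=0, pen down
RT 23: heading 0 -> 337
FD 18: (0,0) -> (16.569,-7.033) [heading=337, draw]
FD 17: (16.569,-7.033) -> (32.218,-13.676) [heading=337, draw]
Final: pos=(32.218,-13.676), heading=337, 2 segment(s) drawn
Waypoints (3 total):
(0, 0)
(16.569, -7.033)
(32.218, -13.676)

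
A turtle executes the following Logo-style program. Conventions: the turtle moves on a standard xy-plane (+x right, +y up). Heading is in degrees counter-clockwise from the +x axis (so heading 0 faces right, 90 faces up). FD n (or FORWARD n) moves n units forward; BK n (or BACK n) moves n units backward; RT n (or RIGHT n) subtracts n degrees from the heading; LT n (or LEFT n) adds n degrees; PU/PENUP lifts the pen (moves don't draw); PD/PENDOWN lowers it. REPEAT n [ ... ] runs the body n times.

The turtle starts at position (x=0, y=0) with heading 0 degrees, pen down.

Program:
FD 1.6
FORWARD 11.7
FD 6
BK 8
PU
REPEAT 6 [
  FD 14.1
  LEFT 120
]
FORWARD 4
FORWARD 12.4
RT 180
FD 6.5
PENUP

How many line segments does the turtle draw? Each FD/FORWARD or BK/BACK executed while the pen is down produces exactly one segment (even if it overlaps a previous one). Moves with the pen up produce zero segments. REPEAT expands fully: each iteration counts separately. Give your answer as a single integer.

Answer: 4

Derivation:
Executing turtle program step by step:
Start: pos=(0,0), heading=0, pen down
FD 1.6: (0,0) -> (1.6,0) [heading=0, draw]
FD 11.7: (1.6,0) -> (13.3,0) [heading=0, draw]
FD 6: (13.3,0) -> (19.3,0) [heading=0, draw]
BK 8: (19.3,0) -> (11.3,0) [heading=0, draw]
PU: pen up
REPEAT 6 [
  -- iteration 1/6 --
  FD 14.1: (11.3,0) -> (25.4,0) [heading=0, move]
  LT 120: heading 0 -> 120
  -- iteration 2/6 --
  FD 14.1: (25.4,0) -> (18.35,12.211) [heading=120, move]
  LT 120: heading 120 -> 240
  -- iteration 3/6 --
  FD 14.1: (18.35,12.211) -> (11.3,0) [heading=240, move]
  LT 120: heading 240 -> 0
  -- iteration 4/6 --
  FD 14.1: (11.3,0) -> (25.4,0) [heading=0, move]
  LT 120: heading 0 -> 120
  -- iteration 5/6 --
  FD 14.1: (25.4,0) -> (18.35,12.211) [heading=120, move]
  LT 120: heading 120 -> 240
  -- iteration 6/6 --
  FD 14.1: (18.35,12.211) -> (11.3,0) [heading=240, move]
  LT 120: heading 240 -> 0
]
FD 4: (11.3,0) -> (15.3,0) [heading=0, move]
FD 12.4: (15.3,0) -> (27.7,0) [heading=0, move]
RT 180: heading 0 -> 180
FD 6.5: (27.7,0) -> (21.2,0) [heading=180, move]
PU: pen up
Final: pos=(21.2,0), heading=180, 4 segment(s) drawn
Segments drawn: 4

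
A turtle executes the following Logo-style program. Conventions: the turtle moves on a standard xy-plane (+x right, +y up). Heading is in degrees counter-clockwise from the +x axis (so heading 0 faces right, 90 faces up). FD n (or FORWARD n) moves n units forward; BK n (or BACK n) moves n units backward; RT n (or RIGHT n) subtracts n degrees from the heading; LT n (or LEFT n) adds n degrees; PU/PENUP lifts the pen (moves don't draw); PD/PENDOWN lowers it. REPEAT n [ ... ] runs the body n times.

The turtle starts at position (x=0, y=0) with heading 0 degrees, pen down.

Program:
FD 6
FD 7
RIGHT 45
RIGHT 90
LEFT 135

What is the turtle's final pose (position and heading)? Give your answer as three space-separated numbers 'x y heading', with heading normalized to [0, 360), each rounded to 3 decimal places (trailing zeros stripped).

Answer: 13 0 0

Derivation:
Executing turtle program step by step:
Start: pos=(0,0), heading=0, pen down
FD 6: (0,0) -> (6,0) [heading=0, draw]
FD 7: (6,0) -> (13,0) [heading=0, draw]
RT 45: heading 0 -> 315
RT 90: heading 315 -> 225
LT 135: heading 225 -> 0
Final: pos=(13,0), heading=0, 2 segment(s) drawn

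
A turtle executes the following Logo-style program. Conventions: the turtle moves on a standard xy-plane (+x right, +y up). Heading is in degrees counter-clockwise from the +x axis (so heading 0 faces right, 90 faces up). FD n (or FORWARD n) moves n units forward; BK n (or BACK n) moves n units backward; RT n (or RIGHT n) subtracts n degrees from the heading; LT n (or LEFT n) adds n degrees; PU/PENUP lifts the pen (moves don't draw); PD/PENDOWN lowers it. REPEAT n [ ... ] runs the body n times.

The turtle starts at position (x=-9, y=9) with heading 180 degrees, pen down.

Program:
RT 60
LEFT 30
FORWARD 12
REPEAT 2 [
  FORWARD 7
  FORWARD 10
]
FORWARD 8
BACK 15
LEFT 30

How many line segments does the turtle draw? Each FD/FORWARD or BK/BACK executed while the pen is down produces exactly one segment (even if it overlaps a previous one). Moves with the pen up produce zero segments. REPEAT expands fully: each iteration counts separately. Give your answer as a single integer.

Answer: 7

Derivation:
Executing turtle program step by step:
Start: pos=(-9,9), heading=180, pen down
RT 60: heading 180 -> 120
LT 30: heading 120 -> 150
FD 12: (-9,9) -> (-19.392,15) [heading=150, draw]
REPEAT 2 [
  -- iteration 1/2 --
  FD 7: (-19.392,15) -> (-25.454,18.5) [heading=150, draw]
  FD 10: (-25.454,18.5) -> (-34.115,23.5) [heading=150, draw]
  -- iteration 2/2 --
  FD 7: (-34.115,23.5) -> (-40.177,27) [heading=150, draw]
  FD 10: (-40.177,27) -> (-48.837,32) [heading=150, draw]
]
FD 8: (-48.837,32) -> (-55.765,36) [heading=150, draw]
BK 15: (-55.765,36) -> (-42.775,28.5) [heading=150, draw]
LT 30: heading 150 -> 180
Final: pos=(-42.775,28.5), heading=180, 7 segment(s) drawn
Segments drawn: 7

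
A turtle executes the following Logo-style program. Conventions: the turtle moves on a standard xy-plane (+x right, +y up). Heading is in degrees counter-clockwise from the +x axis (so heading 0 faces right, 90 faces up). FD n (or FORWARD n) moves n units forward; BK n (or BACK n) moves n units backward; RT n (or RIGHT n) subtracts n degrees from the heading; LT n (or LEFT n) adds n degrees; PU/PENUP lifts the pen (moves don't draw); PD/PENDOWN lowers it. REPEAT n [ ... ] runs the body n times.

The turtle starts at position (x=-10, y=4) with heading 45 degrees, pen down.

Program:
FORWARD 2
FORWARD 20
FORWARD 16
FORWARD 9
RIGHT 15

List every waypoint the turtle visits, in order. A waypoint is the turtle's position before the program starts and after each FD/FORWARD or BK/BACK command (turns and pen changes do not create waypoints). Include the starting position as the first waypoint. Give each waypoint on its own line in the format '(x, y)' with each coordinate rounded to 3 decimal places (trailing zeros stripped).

Executing turtle program step by step:
Start: pos=(-10,4), heading=45, pen down
FD 2: (-10,4) -> (-8.586,5.414) [heading=45, draw]
FD 20: (-8.586,5.414) -> (5.556,19.556) [heading=45, draw]
FD 16: (5.556,19.556) -> (16.87,30.87) [heading=45, draw]
FD 9: (16.87,30.87) -> (23.234,37.234) [heading=45, draw]
RT 15: heading 45 -> 30
Final: pos=(23.234,37.234), heading=30, 4 segment(s) drawn
Waypoints (5 total):
(-10, 4)
(-8.586, 5.414)
(5.556, 19.556)
(16.87, 30.87)
(23.234, 37.234)

Answer: (-10, 4)
(-8.586, 5.414)
(5.556, 19.556)
(16.87, 30.87)
(23.234, 37.234)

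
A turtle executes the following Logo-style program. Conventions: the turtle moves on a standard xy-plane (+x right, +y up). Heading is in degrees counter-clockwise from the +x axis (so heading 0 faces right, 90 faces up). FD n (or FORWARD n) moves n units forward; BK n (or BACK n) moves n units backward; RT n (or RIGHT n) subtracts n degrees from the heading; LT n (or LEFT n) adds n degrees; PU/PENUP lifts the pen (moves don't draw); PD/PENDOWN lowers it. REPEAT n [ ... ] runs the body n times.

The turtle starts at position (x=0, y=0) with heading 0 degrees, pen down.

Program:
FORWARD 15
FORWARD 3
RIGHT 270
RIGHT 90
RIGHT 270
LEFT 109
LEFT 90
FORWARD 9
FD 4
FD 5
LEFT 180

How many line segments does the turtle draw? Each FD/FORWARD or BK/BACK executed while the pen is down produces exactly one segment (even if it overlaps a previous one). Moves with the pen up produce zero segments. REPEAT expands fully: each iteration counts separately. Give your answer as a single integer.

Answer: 5

Derivation:
Executing turtle program step by step:
Start: pos=(0,0), heading=0, pen down
FD 15: (0,0) -> (15,0) [heading=0, draw]
FD 3: (15,0) -> (18,0) [heading=0, draw]
RT 270: heading 0 -> 90
RT 90: heading 90 -> 0
RT 270: heading 0 -> 90
LT 109: heading 90 -> 199
LT 90: heading 199 -> 289
FD 9: (18,0) -> (20.93,-8.51) [heading=289, draw]
FD 4: (20.93,-8.51) -> (22.232,-12.292) [heading=289, draw]
FD 5: (22.232,-12.292) -> (23.86,-17.019) [heading=289, draw]
LT 180: heading 289 -> 109
Final: pos=(23.86,-17.019), heading=109, 5 segment(s) drawn
Segments drawn: 5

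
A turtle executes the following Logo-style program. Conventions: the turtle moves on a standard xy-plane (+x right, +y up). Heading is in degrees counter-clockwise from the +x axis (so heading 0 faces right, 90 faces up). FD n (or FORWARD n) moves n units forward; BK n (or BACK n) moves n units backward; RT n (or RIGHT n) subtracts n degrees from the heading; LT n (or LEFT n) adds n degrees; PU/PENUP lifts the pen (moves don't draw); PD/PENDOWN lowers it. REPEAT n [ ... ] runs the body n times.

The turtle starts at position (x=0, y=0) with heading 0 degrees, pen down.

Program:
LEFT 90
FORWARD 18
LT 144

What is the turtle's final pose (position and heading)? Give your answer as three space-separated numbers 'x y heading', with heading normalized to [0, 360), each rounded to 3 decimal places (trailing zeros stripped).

Answer: 0 18 234

Derivation:
Executing turtle program step by step:
Start: pos=(0,0), heading=0, pen down
LT 90: heading 0 -> 90
FD 18: (0,0) -> (0,18) [heading=90, draw]
LT 144: heading 90 -> 234
Final: pos=(0,18), heading=234, 1 segment(s) drawn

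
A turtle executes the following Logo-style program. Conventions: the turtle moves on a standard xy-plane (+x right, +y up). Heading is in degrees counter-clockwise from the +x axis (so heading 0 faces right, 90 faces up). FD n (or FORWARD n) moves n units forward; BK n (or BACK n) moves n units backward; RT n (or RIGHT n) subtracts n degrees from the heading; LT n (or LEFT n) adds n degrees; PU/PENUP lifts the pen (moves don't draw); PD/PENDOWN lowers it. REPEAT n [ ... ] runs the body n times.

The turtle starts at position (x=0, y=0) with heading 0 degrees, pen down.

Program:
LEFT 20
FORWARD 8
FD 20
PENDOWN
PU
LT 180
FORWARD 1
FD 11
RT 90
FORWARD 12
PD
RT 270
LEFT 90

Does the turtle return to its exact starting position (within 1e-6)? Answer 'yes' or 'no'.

Answer: no

Derivation:
Executing turtle program step by step:
Start: pos=(0,0), heading=0, pen down
LT 20: heading 0 -> 20
FD 8: (0,0) -> (7.518,2.736) [heading=20, draw]
FD 20: (7.518,2.736) -> (26.311,9.577) [heading=20, draw]
PD: pen down
PU: pen up
LT 180: heading 20 -> 200
FD 1: (26.311,9.577) -> (25.372,9.235) [heading=200, move]
FD 11: (25.372,9.235) -> (15.035,5.472) [heading=200, move]
RT 90: heading 200 -> 110
FD 12: (15.035,5.472) -> (10.931,16.749) [heading=110, move]
PD: pen down
RT 270: heading 110 -> 200
LT 90: heading 200 -> 290
Final: pos=(10.931,16.749), heading=290, 2 segment(s) drawn

Start position: (0, 0)
Final position: (10.931, 16.749)
Distance = 20; >= 1e-6 -> NOT closed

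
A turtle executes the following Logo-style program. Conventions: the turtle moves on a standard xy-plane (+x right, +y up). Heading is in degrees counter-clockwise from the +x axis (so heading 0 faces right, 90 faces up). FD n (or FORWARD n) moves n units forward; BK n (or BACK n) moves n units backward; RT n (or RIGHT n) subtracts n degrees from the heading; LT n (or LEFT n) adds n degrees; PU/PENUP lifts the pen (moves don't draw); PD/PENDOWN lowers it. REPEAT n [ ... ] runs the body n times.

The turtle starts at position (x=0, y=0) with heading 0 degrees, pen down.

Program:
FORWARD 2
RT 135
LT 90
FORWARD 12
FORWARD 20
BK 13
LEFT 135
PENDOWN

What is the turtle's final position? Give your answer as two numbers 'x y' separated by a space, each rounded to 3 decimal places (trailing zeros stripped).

Executing turtle program step by step:
Start: pos=(0,0), heading=0, pen down
FD 2: (0,0) -> (2,0) [heading=0, draw]
RT 135: heading 0 -> 225
LT 90: heading 225 -> 315
FD 12: (2,0) -> (10.485,-8.485) [heading=315, draw]
FD 20: (10.485,-8.485) -> (24.627,-22.627) [heading=315, draw]
BK 13: (24.627,-22.627) -> (15.435,-13.435) [heading=315, draw]
LT 135: heading 315 -> 90
PD: pen down
Final: pos=(15.435,-13.435), heading=90, 4 segment(s) drawn

Answer: 15.435 -13.435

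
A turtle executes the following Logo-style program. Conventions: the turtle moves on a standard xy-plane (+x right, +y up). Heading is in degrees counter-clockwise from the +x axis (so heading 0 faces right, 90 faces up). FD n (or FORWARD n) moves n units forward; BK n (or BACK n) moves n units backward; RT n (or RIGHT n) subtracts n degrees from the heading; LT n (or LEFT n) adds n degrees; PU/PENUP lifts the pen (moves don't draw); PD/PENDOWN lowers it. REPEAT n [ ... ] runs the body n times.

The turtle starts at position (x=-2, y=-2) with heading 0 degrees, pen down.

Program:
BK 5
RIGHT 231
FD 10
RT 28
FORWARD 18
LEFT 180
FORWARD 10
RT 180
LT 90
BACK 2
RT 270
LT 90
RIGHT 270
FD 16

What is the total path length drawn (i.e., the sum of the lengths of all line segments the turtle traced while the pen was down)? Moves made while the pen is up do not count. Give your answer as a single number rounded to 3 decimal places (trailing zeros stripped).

Answer: 61

Derivation:
Executing turtle program step by step:
Start: pos=(-2,-2), heading=0, pen down
BK 5: (-2,-2) -> (-7,-2) [heading=0, draw]
RT 231: heading 0 -> 129
FD 10: (-7,-2) -> (-13.293,5.771) [heading=129, draw]
RT 28: heading 129 -> 101
FD 18: (-13.293,5.771) -> (-16.728,23.441) [heading=101, draw]
LT 180: heading 101 -> 281
FD 10: (-16.728,23.441) -> (-14.82,13.624) [heading=281, draw]
RT 180: heading 281 -> 101
LT 90: heading 101 -> 191
BK 2: (-14.82,13.624) -> (-12.856,14.006) [heading=191, draw]
RT 270: heading 191 -> 281
LT 90: heading 281 -> 11
RT 270: heading 11 -> 101
FD 16: (-12.856,14.006) -> (-15.909,29.712) [heading=101, draw]
Final: pos=(-15.909,29.712), heading=101, 6 segment(s) drawn

Segment lengths:
  seg 1: (-2,-2) -> (-7,-2), length = 5
  seg 2: (-7,-2) -> (-13.293,5.771), length = 10
  seg 3: (-13.293,5.771) -> (-16.728,23.441), length = 18
  seg 4: (-16.728,23.441) -> (-14.82,13.624), length = 10
  seg 5: (-14.82,13.624) -> (-12.856,14.006), length = 2
  seg 6: (-12.856,14.006) -> (-15.909,29.712), length = 16
Total = 61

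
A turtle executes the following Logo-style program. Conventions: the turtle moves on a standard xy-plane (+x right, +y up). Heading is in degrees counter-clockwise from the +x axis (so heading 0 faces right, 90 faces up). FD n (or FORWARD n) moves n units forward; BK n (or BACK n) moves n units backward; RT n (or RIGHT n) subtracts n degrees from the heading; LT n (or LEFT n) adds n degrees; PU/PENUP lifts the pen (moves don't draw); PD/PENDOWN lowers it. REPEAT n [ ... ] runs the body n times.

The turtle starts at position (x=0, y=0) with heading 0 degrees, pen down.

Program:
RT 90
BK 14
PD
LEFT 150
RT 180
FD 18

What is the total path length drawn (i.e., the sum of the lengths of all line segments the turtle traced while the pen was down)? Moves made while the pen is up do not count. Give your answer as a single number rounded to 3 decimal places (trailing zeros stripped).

Executing turtle program step by step:
Start: pos=(0,0), heading=0, pen down
RT 90: heading 0 -> 270
BK 14: (0,0) -> (0,14) [heading=270, draw]
PD: pen down
LT 150: heading 270 -> 60
RT 180: heading 60 -> 240
FD 18: (0,14) -> (-9,-1.588) [heading=240, draw]
Final: pos=(-9,-1.588), heading=240, 2 segment(s) drawn

Segment lengths:
  seg 1: (0,0) -> (0,14), length = 14
  seg 2: (0,14) -> (-9,-1.588), length = 18
Total = 32

Answer: 32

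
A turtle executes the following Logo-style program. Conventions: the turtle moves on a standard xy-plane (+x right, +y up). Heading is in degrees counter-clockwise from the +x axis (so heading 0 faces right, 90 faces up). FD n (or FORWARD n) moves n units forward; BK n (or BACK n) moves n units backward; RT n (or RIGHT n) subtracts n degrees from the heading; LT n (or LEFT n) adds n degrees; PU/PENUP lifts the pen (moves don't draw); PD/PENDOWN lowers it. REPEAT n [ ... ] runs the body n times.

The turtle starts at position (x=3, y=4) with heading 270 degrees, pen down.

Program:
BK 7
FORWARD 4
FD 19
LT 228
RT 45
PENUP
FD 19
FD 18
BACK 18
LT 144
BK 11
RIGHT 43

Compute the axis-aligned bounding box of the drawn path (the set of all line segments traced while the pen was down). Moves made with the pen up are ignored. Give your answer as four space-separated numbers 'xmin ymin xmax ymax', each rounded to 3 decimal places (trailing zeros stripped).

Executing turtle program step by step:
Start: pos=(3,4), heading=270, pen down
BK 7: (3,4) -> (3,11) [heading=270, draw]
FD 4: (3,11) -> (3,7) [heading=270, draw]
FD 19: (3,7) -> (3,-12) [heading=270, draw]
LT 228: heading 270 -> 138
RT 45: heading 138 -> 93
PU: pen up
FD 19: (3,-12) -> (2.006,6.974) [heading=93, move]
FD 18: (2.006,6.974) -> (1.064,24.949) [heading=93, move]
BK 18: (1.064,24.949) -> (2.006,6.974) [heading=93, move]
LT 144: heading 93 -> 237
BK 11: (2.006,6.974) -> (7.997,16.199) [heading=237, move]
RT 43: heading 237 -> 194
Final: pos=(7.997,16.199), heading=194, 3 segment(s) drawn

Segment endpoints: x in {3, 3, 3, 3}, y in {-12, 4, 7, 11}
xmin=3, ymin=-12, xmax=3, ymax=11

Answer: 3 -12 3 11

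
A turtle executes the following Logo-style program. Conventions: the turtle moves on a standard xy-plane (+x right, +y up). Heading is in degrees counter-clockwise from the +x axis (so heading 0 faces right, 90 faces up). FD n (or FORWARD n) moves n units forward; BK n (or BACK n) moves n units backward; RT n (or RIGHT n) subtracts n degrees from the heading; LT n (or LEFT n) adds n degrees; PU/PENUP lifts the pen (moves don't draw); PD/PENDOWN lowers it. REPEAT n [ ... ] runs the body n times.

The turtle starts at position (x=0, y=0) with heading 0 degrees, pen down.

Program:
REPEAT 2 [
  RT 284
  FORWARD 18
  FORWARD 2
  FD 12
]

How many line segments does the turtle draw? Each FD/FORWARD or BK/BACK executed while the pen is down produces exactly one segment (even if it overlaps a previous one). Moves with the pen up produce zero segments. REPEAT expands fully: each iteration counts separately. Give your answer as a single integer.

Executing turtle program step by step:
Start: pos=(0,0), heading=0, pen down
REPEAT 2 [
  -- iteration 1/2 --
  RT 284: heading 0 -> 76
  FD 18: (0,0) -> (4.355,17.465) [heading=76, draw]
  FD 2: (4.355,17.465) -> (4.838,19.406) [heading=76, draw]
  FD 12: (4.838,19.406) -> (7.742,31.049) [heading=76, draw]
  -- iteration 2/2 --
  RT 284: heading 76 -> 152
  FD 18: (7.742,31.049) -> (-8.152,39.5) [heading=152, draw]
  FD 2: (-8.152,39.5) -> (-9.917,40.439) [heading=152, draw]
  FD 12: (-9.917,40.439) -> (-20.513,46.073) [heading=152, draw]
]
Final: pos=(-20.513,46.073), heading=152, 6 segment(s) drawn
Segments drawn: 6

Answer: 6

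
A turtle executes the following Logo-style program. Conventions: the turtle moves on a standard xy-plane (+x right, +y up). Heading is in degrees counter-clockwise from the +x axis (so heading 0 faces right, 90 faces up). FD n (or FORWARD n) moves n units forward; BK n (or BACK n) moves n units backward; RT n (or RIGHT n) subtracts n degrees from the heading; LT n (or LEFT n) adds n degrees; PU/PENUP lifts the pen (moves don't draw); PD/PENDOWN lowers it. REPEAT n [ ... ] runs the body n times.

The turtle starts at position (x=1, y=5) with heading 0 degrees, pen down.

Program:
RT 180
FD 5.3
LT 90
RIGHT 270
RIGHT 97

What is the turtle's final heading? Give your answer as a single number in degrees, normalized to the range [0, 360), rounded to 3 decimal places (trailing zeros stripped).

Answer: 263

Derivation:
Executing turtle program step by step:
Start: pos=(1,5), heading=0, pen down
RT 180: heading 0 -> 180
FD 5.3: (1,5) -> (-4.3,5) [heading=180, draw]
LT 90: heading 180 -> 270
RT 270: heading 270 -> 0
RT 97: heading 0 -> 263
Final: pos=(-4.3,5), heading=263, 1 segment(s) drawn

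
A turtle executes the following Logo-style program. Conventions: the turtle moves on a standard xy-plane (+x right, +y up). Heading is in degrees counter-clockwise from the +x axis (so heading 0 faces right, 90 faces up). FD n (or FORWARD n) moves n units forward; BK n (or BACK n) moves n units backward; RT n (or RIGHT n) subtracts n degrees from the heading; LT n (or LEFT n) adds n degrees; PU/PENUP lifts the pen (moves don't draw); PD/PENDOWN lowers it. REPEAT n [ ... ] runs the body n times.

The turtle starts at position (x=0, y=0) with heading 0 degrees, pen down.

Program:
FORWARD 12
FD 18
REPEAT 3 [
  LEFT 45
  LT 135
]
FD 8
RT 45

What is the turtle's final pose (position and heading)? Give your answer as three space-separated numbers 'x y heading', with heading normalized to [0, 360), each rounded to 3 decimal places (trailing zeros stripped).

Answer: 22 0 135

Derivation:
Executing turtle program step by step:
Start: pos=(0,0), heading=0, pen down
FD 12: (0,0) -> (12,0) [heading=0, draw]
FD 18: (12,0) -> (30,0) [heading=0, draw]
REPEAT 3 [
  -- iteration 1/3 --
  LT 45: heading 0 -> 45
  LT 135: heading 45 -> 180
  -- iteration 2/3 --
  LT 45: heading 180 -> 225
  LT 135: heading 225 -> 0
  -- iteration 3/3 --
  LT 45: heading 0 -> 45
  LT 135: heading 45 -> 180
]
FD 8: (30,0) -> (22,0) [heading=180, draw]
RT 45: heading 180 -> 135
Final: pos=(22,0), heading=135, 3 segment(s) drawn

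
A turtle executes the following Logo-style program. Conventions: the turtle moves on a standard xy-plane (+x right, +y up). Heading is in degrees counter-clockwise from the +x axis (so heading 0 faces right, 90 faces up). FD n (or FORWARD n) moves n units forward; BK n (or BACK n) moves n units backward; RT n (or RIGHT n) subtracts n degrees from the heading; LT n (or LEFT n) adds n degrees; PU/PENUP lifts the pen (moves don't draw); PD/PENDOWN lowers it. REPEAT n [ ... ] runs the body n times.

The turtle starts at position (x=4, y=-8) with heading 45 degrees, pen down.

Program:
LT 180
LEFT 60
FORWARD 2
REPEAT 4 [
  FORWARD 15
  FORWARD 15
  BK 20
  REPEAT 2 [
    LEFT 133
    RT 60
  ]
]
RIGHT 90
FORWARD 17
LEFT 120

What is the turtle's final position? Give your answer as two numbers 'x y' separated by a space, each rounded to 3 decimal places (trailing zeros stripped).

Executing turtle program step by step:
Start: pos=(4,-8), heading=45, pen down
LT 180: heading 45 -> 225
LT 60: heading 225 -> 285
FD 2: (4,-8) -> (4.518,-9.932) [heading=285, draw]
REPEAT 4 [
  -- iteration 1/4 --
  FD 15: (4.518,-9.932) -> (8.4,-24.421) [heading=285, draw]
  FD 15: (8.4,-24.421) -> (12.282,-38.91) [heading=285, draw]
  BK 20: (12.282,-38.91) -> (7.106,-19.591) [heading=285, draw]
  REPEAT 2 [
    -- iteration 1/2 --
    LT 133: heading 285 -> 58
    RT 60: heading 58 -> 358
    -- iteration 2/2 --
    LT 133: heading 358 -> 131
    RT 60: heading 131 -> 71
  ]
  -- iteration 2/4 --
  FD 15: (7.106,-19.591) -> (11.989,-5.408) [heading=71, draw]
  FD 15: (11.989,-5.408) -> (16.873,8.774) [heading=71, draw]
  BK 20: (16.873,8.774) -> (10.362,-10.136) [heading=71, draw]
  REPEAT 2 [
    -- iteration 1/2 --
    LT 133: heading 71 -> 204
    RT 60: heading 204 -> 144
    -- iteration 2/2 --
    LT 133: heading 144 -> 277
    RT 60: heading 277 -> 217
  ]
  -- iteration 3/4 --
  FD 15: (10.362,-10.136) -> (-1.618,-19.163) [heading=217, draw]
  FD 15: (-1.618,-19.163) -> (-13.598,-28.19) [heading=217, draw]
  BK 20: (-13.598,-28.19) -> (2.375,-16.154) [heading=217, draw]
  REPEAT 2 [
    -- iteration 1/2 --
    LT 133: heading 217 -> 350
    RT 60: heading 350 -> 290
    -- iteration 2/2 --
    LT 133: heading 290 -> 63
    RT 60: heading 63 -> 3
  ]
  -- iteration 4/4 --
  FD 15: (2.375,-16.154) -> (17.355,-15.369) [heading=3, draw]
  FD 15: (17.355,-15.369) -> (32.334,-14.584) [heading=3, draw]
  BK 20: (32.334,-14.584) -> (12.361,-15.631) [heading=3, draw]
  REPEAT 2 [
    -- iteration 1/2 --
    LT 133: heading 3 -> 136
    RT 60: heading 136 -> 76
    -- iteration 2/2 --
    LT 133: heading 76 -> 209
    RT 60: heading 209 -> 149
  ]
]
RT 90: heading 149 -> 59
FD 17: (12.361,-15.631) -> (21.117,-1.059) [heading=59, draw]
LT 120: heading 59 -> 179
Final: pos=(21.117,-1.059), heading=179, 14 segment(s) drawn

Answer: 21.117 -1.059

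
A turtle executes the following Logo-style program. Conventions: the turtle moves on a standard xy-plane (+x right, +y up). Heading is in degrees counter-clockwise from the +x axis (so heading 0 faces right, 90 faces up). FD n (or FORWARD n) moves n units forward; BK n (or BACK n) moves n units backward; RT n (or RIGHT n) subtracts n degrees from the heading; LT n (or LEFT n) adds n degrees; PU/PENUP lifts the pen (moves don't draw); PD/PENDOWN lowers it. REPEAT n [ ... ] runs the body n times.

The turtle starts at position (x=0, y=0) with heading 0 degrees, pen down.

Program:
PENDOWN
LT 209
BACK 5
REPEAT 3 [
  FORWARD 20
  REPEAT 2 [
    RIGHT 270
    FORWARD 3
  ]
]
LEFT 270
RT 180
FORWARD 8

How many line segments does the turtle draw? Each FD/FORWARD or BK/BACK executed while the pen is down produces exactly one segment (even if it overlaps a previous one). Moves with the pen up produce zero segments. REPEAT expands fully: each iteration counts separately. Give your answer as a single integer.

Executing turtle program step by step:
Start: pos=(0,0), heading=0, pen down
PD: pen down
LT 209: heading 0 -> 209
BK 5: (0,0) -> (4.373,2.424) [heading=209, draw]
REPEAT 3 [
  -- iteration 1/3 --
  FD 20: (4.373,2.424) -> (-13.119,-7.272) [heading=209, draw]
  REPEAT 2 [
    -- iteration 1/2 --
    RT 270: heading 209 -> 299
    FD 3: (-13.119,-7.272) -> (-11.665,-9.896) [heading=299, draw]
    -- iteration 2/2 --
    RT 270: heading 299 -> 29
    FD 3: (-11.665,-9.896) -> (-9.041,-8.442) [heading=29, draw]
  ]
  -- iteration 2/3 --
  FD 20: (-9.041,-8.442) -> (8.451,1.255) [heading=29, draw]
  REPEAT 2 [
    -- iteration 1/2 --
    RT 270: heading 29 -> 119
    FD 3: (8.451,1.255) -> (6.997,3.878) [heading=119, draw]
    -- iteration 2/2 --
    RT 270: heading 119 -> 209
    FD 3: (6.997,3.878) -> (4.373,2.424) [heading=209, draw]
  ]
  -- iteration 3/3 --
  FD 20: (4.373,2.424) -> (-13.119,-7.272) [heading=209, draw]
  REPEAT 2 [
    -- iteration 1/2 --
    RT 270: heading 209 -> 299
    FD 3: (-13.119,-7.272) -> (-11.665,-9.896) [heading=299, draw]
    -- iteration 2/2 --
    RT 270: heading 299 -> 29
    FD 3: (-11.665,-9.896) -> (-9.041,-8.442) [heading=29, draw]
  ]
]
LT 270: heading 29 -> 299
RT 180: heading 299 -> 119
FD 8: (-9.041,-8.442) -> (-12.919,-1.445) [heading=119, draw]
Final: pos=(-12.919,-1.445), heading=119, 11 segment(s) drawn
Segments drawn: 11

Answer: 11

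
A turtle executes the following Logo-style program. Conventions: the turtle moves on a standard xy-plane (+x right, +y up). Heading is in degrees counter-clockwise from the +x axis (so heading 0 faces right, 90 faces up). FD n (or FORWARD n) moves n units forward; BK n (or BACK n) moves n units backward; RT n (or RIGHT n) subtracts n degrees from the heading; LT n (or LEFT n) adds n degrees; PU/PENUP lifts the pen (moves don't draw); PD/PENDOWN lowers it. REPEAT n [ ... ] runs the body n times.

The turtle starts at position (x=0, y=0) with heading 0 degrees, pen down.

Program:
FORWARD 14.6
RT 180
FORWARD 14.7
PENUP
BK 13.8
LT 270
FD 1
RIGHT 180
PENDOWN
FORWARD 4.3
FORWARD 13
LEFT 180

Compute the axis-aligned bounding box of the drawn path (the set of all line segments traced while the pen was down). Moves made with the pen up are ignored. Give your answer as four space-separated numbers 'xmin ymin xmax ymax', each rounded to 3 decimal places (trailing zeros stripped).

Executing turtle program step by step:
Start: pos=(0,0), heading=0, pen down
FD 14.6: (0,0) -> (14.6,0) [heading=0, draw]
RT 180: heading 0 -> 180
FD 14.7: (14.6,0) -> (-0.1,0) [heading=180, draw]
PU: pen up
BK 13.8: (-0.1,0) -> (13.7,0) [heading=180, move]
LT 270: heading 180 -> 90
FD 1: (13.7,0) -> (13.7,1) [heading=90, move]
RT 180: heading 90 -> 270
PD: pen down
FD 4.3: (13.7,1) -> (13.7,-3.3) [heading=270, draw]
FD 13: (13.7,-3.3) -> (13.7,-16.3) [heading=270, draw]
LT 180: heading 270 -> 90
Final: pos=(13.7,-16.3), heading=90, 4 segment(s) drawn

Segment endpoints: x in {-0.1, 0, 13.7, 14.6}, y in {-16.3, -3.3, 0, 0, 1}
xmin=-0.1, ymin=-16.3, xmax=14.6, ymax=1

Answer: -0.1 -16.3 14.6 1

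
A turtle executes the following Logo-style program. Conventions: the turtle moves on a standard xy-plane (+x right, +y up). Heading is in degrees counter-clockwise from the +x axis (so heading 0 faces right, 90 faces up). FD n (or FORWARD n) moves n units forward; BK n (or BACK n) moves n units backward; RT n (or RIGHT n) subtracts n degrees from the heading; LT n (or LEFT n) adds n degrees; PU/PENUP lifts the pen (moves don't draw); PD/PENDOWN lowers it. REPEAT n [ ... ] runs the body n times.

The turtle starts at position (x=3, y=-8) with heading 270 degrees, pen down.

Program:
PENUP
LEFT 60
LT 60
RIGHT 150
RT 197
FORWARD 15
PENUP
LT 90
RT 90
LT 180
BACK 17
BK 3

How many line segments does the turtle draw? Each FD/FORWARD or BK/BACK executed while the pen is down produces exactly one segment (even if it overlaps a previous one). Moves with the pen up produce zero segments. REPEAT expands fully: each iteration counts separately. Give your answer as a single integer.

Answer: 0

Derivation:
Executing turtle program step by step:
Start: pos=(3,-8), heading=270, pen down
PU: pen up
LT 60: heading 270 -> 330
LT 60: heading 330 -> 30
RT 150: heading 30 -> 240
RT 197: heading 240 -> 43
FD 15: (3,-8) -> (13.97,2.23) [heading=43, move]
PU: pen up
LT 90: heading 43 -> 133
RT 90: heading 133 -> 43
LT 180: heading 43 -> 223
BK 17: (13.97,2.23) -> (26.403,13.824) [heading=223, move]
BK 3: (26.403,13.824) -> (28.597,15.87) [heading=223, move]
Final: pos=(28.597,15.87), heading=223, 0 segment(s) drawn
Segments drawn: 0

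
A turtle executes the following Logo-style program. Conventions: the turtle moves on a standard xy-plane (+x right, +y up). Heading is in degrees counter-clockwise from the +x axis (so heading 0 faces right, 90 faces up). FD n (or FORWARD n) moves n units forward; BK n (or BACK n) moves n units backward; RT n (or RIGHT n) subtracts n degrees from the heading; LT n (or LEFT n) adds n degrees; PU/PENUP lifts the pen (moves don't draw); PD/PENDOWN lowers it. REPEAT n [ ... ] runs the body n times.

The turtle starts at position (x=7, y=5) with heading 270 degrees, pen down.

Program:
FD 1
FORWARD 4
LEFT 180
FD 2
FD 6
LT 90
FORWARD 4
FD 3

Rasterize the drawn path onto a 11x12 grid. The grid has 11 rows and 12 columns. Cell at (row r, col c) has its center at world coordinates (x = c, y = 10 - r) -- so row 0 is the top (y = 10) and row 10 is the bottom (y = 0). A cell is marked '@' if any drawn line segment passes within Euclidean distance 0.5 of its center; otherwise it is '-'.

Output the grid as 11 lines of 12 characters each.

Segment 0: (7,5) -> (7,4)
Segment 1: (7,4) -> (7,0)
Segment 2: (7,0) -> (7,2)
Segment 3: (7,2) -> (7,8)
Segment 4: (7,8) -> (3,8)
Segment 5: (3,8) -> (0,8)

Answer: ------------
------------
@@@@@@@@----
-------@----
-------@----
-------@----
-------@----
-------@----
-------@----
-------@----
-------@----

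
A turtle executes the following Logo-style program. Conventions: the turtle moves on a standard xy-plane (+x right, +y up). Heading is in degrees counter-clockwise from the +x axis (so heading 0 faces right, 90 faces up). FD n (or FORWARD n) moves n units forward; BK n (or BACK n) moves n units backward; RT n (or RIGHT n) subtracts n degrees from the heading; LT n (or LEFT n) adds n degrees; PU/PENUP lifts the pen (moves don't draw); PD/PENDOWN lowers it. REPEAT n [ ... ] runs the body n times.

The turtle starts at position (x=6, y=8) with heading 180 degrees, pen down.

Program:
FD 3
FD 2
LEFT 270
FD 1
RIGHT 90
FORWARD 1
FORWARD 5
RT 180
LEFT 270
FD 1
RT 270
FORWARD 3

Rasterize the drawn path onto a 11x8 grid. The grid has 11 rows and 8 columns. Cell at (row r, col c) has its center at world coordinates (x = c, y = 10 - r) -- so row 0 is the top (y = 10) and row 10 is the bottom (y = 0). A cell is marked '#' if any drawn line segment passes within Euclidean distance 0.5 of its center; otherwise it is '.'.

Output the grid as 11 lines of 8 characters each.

Answer: ....####
.#######
.######.
........
........
........
........
........
........
........
........

Derivation:
Segment 0: (6,8) -> (3,8)
Segment 1: (3,8) -> (1,8)
Segment 2: (1,8) -> (1,9)
Segment 3: (1,9) -> (2,9)
Segment 4: (2,9) -> (7,9)
Segment 5: (7,9) -> (7,10)
Segment 6: (7,10) -> (4,10)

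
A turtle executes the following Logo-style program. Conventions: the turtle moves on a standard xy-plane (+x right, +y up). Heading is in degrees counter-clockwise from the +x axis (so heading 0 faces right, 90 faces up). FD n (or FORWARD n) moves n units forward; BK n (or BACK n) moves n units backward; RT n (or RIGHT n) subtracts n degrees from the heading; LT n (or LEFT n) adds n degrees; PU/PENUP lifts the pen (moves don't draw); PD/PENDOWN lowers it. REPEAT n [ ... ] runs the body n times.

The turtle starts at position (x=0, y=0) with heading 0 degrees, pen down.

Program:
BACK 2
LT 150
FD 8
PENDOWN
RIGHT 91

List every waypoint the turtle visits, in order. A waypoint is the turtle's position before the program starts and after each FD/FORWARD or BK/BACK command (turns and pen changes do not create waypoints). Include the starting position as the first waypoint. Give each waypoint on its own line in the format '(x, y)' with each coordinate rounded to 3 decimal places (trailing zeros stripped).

Answer: (0, 0)
(-2, 0)
(-8.928, 4)

Derivation:
Executing turtle program step by step:
Start: pos=(0,0), heading=0, pen down
BK 2: (0,0) -> (-2,0) [heading=0, draw]
LT 150: heading 0 -> 150
FD 8: (-2,0) -> (-8.928,4) [heading=150, draw]
PD: pen down
RT 91: heading 150 -> 59
Final: pos=(-8.928,4), heading=59, 2 segment(s) drawn
Waypoints (3 total):
(0, 0)
(-2, 0)
(-8.928, 4)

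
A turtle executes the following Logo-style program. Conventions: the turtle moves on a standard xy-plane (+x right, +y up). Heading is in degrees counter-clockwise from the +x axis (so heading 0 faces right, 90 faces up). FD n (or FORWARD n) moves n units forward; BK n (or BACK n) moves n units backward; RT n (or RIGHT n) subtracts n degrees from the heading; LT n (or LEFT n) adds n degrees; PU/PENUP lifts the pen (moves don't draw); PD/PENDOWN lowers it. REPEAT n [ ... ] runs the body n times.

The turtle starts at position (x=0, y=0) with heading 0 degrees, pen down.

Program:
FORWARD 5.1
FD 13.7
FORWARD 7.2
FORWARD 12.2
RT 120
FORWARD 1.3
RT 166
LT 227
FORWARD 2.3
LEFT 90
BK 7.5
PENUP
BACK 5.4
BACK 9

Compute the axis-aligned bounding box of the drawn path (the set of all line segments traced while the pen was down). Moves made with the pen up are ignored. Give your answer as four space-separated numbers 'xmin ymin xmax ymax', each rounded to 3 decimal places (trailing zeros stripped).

Executing turtle program step by step:
Start: pos=(0,0), heading=0, pen down
FD 5.1: (0,0) -> (5.1,0) [heading=0, draw]
FD 13.7: (5.1,0) -> (18.8,0) [heading=0, draw]
FD 7.2: (18.8,0) -> (26,0) [heading=0, draw]
FD 12.2: (26,0) -> (38.2,0) [heading=0, draw]
RT 120: heading 0 -> 240
FD 1.3: (38.2,0) -> (37.55,-1.126) [heading=240, draw]
RT 166: heading 240 -> 74
LT 227: heading 74 -> 301
FD 2.3: (37.55,-1.126) -> (38.735,-3.097) [heading=301, draw]
LT 90: heading 301 -> 31
BK 7.5: (38.735,-3.097) -> (32.306,-6.96) [heading=31, draw]
PU: pen up
BK 5.4: (32.306,-6.96) -> (27.677,-9.741) [heading=31, move]
BK 9: (27.677,-9.741) -> (19.963,-14.377) [heading=31, move]
Final: pos=(19.963,-14.377), heading=31, 7 segment(s) drawn

Segment endpoints: x in {0, 5.1, 18.8, 26, 32.306, 37.55, 38.2, 38.735}, y in {-6.96, -3.097, -1.126, 0}
xmin=0, ymin=-6.96, xmax=38.735, ymax=0

Answer: 0 -6.96 38.735 0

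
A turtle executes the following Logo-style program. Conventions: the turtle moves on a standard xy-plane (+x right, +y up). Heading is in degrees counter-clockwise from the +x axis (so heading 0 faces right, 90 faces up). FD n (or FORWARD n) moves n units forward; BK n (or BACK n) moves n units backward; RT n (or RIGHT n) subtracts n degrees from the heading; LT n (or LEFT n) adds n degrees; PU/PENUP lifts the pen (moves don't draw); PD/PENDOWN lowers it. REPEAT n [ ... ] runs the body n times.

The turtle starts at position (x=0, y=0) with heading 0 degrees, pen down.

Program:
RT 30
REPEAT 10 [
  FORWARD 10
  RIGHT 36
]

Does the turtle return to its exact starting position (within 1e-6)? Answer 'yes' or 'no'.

Answer: yes

Derivation:
Executing turtle program step by step:
Start: pos=(0,0), heading=0, pen down
RT 30: heading 0 -> 330
REPEAT 10 [
  -- iteration 1/10 --
  FD 10: (0,0) -> (8.66,-5) [heading=330, draw]
  RT 36: heading 330 -> 294
  -- iteration 2/10 --
  FD 10: (8.66,-5) -> (12.728,-14.135) [heading=294, draw]
  RT 36: heading 294 -> 258
  -- iteration 3/10 --
  FD 10: (12.728,-14.135) -> (10.649,-23.917) [heading=258, draw]
  RT 36: heading 258 -> 222
  -- iteration 4/10 --
  FD 10: (10.649,-23.917) -> (3.217,-30.608) [heading=222, draw]
  RT 36: heading 222 -> 186
  -- iteration 5/10 --
  FD 10: (3.217,-30.608) -> (-6.728,-31.654) [heading=186, draw]
  RT 36: heading 186 -> 150
  -- iteration 6/10 --
  FD 10: (-6.728,-31.654) -> (-15.388,-26.654) [heading=150, draw]
  RT 36: heading 150 -> 114
  -- iteration 7/10 --
  FD 10: (-15.388,-26.654) -> (-19.456,-17.518) [heading=114, draw]
  RT 36: heading 114 -> 78
  -- iteration 8/10 --
  FD 10: (-19.456,-17.518) -> (-17.377,-7.737) [heading=78, draw]
  RT 36: heading 78 -> 42
  -- iteration 9/10 --
  FD 10: (-17.377,-7.737) -> (-9.945,-1.045) [heading=42, draw]
  RT 36: heading 42 -> 6
  -- iteration 10/10 --
  FD 10: (-9.945,-1.045) -> (0,0) [heading=6, draw]
  RT 36: heading 6 -> 330
]
Final: pos=(0,0), heading=330, 10 segment(s) drawn

Start position: (0, 0)
Final position: (0, 0)
Distance = 0; < 1e-6 -> CLOSED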